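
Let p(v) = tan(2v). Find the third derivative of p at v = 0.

16

Use the known series and substitute for the argument.
The coefficient of v^3 in the expansion is 8/3, so p′′′(0) = 3! * (8/3) = 16.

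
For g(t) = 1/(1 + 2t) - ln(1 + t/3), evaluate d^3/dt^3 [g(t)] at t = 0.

-175*14^(71/174)*3^(34/87)*5^(2/3)/48

Combine the two series term by term.
The coefficient of t^3 in the expansion is -649/81, so g′′′(0) = 3! * (-649/81) = -175*14^(71/174)*3^(34/87)*5^(2/3)/48.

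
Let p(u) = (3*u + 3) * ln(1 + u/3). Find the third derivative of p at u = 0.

Multiply each power in the prefactor through the base expansion.
The coefficient of u^3 in the expansion is -7/54, so p′′′(0) = 3! * (-7/54) = -7/9.

-7/9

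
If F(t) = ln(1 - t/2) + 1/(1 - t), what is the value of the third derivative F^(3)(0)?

Add the two expansions coefficient-wise.
From the series, [t^3] F = 23/24; multiply by 3! = 6 to get 23/4.

23/4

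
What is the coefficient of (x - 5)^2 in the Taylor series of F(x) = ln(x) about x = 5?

c_2 = F′′(5)/2! = -1/50.

-1/50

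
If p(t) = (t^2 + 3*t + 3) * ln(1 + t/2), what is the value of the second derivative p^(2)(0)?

Shift and add copies of the series according to the polynomial's terms.
The coefficient of t^2 in the expansion is 9/8, so p′′(0) = 2! * (9/8) = 9/4.

9/4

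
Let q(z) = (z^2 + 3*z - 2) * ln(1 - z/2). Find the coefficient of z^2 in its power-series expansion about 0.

-5/4

Distribute the polynomial across the series and collect like powers.
[z^0] = 0;  [z^1] = 1;  [z^2] = -5/4.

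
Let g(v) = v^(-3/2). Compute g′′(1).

Compute the successive derivatives at the expansion point and divide by k!.
The coefficient of (v - 1)^2 in the expansion is 15/8, so g′′(1) = 2! * (15/8) = 15/4.

15/4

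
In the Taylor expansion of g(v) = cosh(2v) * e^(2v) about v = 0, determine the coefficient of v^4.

16/3

Multiply the two series term by term and collect like powers.
g(0) = 1
g′(0) = 2
g′′(0) = 8
g′′′(0) = 32
g^(4)(0) = 128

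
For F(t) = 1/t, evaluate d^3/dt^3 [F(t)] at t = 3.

The coefficient of (t - 3)^3 in the expansion is -1/81, so F′′′(3) = 3! * (-1/81) = -2/27.

-2/27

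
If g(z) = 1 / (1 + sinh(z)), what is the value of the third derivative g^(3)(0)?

-7

Use the geometric series for the reciprocal, then substitute.
The coefficient of z^3 in the expansion is -7/6, so g′′′(0) = 3! * (-7/6) = -7.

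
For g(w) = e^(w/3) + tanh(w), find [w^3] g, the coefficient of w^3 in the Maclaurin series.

-53/162

Expand each term separately and add.
[w^0] = 1;  [w^1] = 4/3;  [w^2] = 1/18;  [w^3] = -53/162.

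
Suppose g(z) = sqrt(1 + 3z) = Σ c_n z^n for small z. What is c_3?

Compute the successive derivatives at the expansion point and divide by k!.
g(0) = 1
g′(0) = 3/2
g′′(0) = -9/4
g′′′(0) = 81/8
Dividing each by k! gives the coefficients c_0, ..., c_3.

27/16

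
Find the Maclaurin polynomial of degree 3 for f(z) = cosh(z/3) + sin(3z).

Combine the two series term by term.
f(0) = 1
f′(0) = 3
f′′(0) = 1/9
f′′′(0) = -27
The Taylor polynomial is Σ f^(k)(0)/k! · z^k.

-9*z^3/2 + z^2/18 + 3*z + 1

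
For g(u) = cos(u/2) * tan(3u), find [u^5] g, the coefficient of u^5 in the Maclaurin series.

20021/640

Write out both Maclaurin series and multiply, keeping only the needed powers.
[u^0] = 0;  [u^1] = 3;  [u^2] = 0;  [u^3] = 69/8;  [u^4] = 0;  [u^5] = 20021/640.
So c_5 = g^(5)(0)/5! = 20021/640.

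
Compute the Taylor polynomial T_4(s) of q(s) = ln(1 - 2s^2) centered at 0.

-2*s^4 - 2*s^2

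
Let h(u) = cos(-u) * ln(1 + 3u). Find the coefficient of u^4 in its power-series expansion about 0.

Multiply the two series term by term and collect like powers.
h(0) = 0
h′(0) = 3
h′′(0) = -9
h′′′(0) = 45
h^(4)(0) = -432

-18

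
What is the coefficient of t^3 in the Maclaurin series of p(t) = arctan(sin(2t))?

-4

Let u equal the inner series; expand the outer function in u and truncate.
p(0) = 0
p′(0) = 2
p′′(0) = 0
p′′′(0) = -24
Dividing each by k! gives the coefficients c_0, ..., c_3.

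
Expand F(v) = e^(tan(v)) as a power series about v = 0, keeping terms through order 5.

Plug the Maclaurin series of the inner function into that of the outer and collect terms.

37*v^5/120 + 3*v^4/8 + v^3/2 + v^2/2 + v + 1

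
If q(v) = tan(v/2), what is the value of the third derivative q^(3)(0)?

The coefficient of v^3 in the expansion is 1/24, so q′′′(0) = 3! * (1/24) = 1/4.

1/4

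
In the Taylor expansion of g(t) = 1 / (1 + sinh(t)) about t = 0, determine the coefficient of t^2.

Expand as Σ (-1)^k u^k with u equal to the inner function's series.
[t^0] = 1;  [t^1] = -1;  [t^2] = 1.
So c_2 = g′′(0)/2! = 1.

1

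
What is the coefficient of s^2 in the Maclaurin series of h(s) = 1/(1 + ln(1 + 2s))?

6

Let u equal the inner series; expand the outer function in u and truncate.
So c_2 = h′′(0)/2! = 6.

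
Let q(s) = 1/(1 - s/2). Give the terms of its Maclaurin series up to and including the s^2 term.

s^2/4 + s/2 + 1

q(0) = 1
q′(0) = 1/2
q′′(0) = 1/2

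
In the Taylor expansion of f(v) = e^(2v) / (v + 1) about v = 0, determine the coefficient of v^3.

1/3

Multiply the numerator's expansion by the denominator's geometric series.
[v^0] = 1;  [v^1] = 1;  [v^2] = 1;  [v^3] = 1/3.
So c_3 = f′′′(0)/3! = 1/3.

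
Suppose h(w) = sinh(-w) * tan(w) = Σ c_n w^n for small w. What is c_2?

-1

Expand each factor separately, then convolve coefficients.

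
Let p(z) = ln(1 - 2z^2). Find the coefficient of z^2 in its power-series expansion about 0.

-2

p(0) = 0
p′(0) = 0
p′′(0) = -4
So c_2 = p′′(0)/2! = -2.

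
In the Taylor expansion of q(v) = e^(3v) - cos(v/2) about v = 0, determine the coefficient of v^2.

37/8

Add the two expansions coefficient-wise.
q(0) = 0
q′(0) = 3
q′′(0) = 37/4
So c_2 = q′′(0)/2! = 37/8.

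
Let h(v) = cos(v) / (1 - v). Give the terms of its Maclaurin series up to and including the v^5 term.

Expand 1/(denominator) as a geometric series and multiply by the numerator's series.

13*v^5/24 + 13*v^4/24 + v^3/2 + v^2/2 + v + 1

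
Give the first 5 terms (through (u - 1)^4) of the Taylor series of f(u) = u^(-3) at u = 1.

Apply the Taylor formula c_k = f^(k)(a)/k!.
f(1) = 1
f′(1) = -3
f′′(1) = 12
f′′′(1) = -60
f^(4)(1) = 360

15*(u - 1)^4 - 10*(u - 1)^3 + 6*(u - 1)^2 - 3*(u - 1) + 1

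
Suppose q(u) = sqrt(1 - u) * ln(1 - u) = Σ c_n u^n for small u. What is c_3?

1/24

Multiply the two series term by term and collect like powers.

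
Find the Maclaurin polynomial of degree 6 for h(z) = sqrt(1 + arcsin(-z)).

Substitute the inner expansion into the outer series and collect powers.
[z^0] = 1;  [z^1] = -1/2;  [z^2] = -1/8;  [z^3] = -7/48;  [z^4] = -31/384;  [z^5] = -123/1280;  [z^6] = -3169/46080.

-3169*z^6/46080 - 123*z^5/1280 - 31*z^4/384 - 7*z^3/48 - z^2/8 - z/2 + 1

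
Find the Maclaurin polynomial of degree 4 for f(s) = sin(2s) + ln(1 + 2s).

-4*s^4 + 4*s^3/3 - 2*s^2 + 4*s

Expand each term separately and add.
f(0) = 0
f′(0) = 4
f′′(0) = -4
f′′′(0) = 8
f^(4)(0) = -96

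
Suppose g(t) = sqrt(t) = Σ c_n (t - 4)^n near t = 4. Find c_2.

-1/64

g(4) = 2
g′(4) = 1/4
g′′(4) = -1/32
So c_2 = g′′(4)/2! = -1/64.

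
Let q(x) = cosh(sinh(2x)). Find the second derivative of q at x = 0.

Plug the Maclaurin series of the inner function into that of the outer and collect terms.
From the series, [x^2] q = 2; multiply by 2! = 2 to get 4.

4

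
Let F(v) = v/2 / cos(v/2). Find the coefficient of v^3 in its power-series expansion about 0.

1/16

Invert the denominator's series and multiply.
So c_3 = F′′′(0)/3! = 1/16.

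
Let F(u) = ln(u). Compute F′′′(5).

From the series, [(u - 5)^3] F = 1/375; multiply by 3! = 6 to get 2/125.

2/125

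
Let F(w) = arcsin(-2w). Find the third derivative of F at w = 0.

-8

The coefficient of w^3 in the expansion is -4/3, so F′′′(0) = 3! * (-4/3) = -8.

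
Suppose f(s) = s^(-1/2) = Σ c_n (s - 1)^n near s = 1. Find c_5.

-63/256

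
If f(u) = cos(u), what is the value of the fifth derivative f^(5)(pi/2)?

The coefficient of (u - pi/2)^5 in the expansion is -1/120, so f^(5)(pi/2) = 5! * (-1/120) = -1.

-1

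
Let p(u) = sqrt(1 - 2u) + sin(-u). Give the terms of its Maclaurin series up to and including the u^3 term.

-u^3/3 - u^2/2 - 2*u + 1

Combine the two series term by term.
p(0) = 1
p′(0) = -2
p′′(0) = -1
p′′′(0) = -2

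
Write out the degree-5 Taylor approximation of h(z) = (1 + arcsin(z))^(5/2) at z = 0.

91*z^5/256 + 75*z^4/128 + 35*z^3/48 + 15*z^2/8 + 5*z/2 + 1

Let u equal the inner series; expand the outer function in u and truncate.
[z^0] = 1;  [z^1] = 5/2;  [z^2] = 15/8;  [z^3] = 35/48;  [z^4] = 75/128;  [z^5] = 91/256.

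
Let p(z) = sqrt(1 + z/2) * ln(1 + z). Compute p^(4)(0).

-55/16

Write out both Maclaurin series and multiply, keeping only the needed powers.
From the series, [z^4] p = -55/384; multiply by 4! = 24 to get -55/16.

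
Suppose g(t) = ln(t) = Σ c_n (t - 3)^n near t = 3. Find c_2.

[(t - 3)^0] = ln(3);  [(t - 3)^1] = 1/3;  [(t - 3)^2] = -1/18.
So c_2 = g′′(3)/2! = -1/18.

-1/18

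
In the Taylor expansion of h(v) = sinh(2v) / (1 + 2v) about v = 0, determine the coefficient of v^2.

-4

Multiply the two series term by term and collect like powers.
h(0) = 0
h′(0) = 2
h′′(0) = -8
So c_2 = h′′(0)/2! = -4.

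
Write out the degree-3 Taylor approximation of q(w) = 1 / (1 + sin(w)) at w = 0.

Expand as Σ (-1)^k u^k with u equal to the inner function's series.
q(0) = 1
q′(0) = -1
q′′(0) = 2
q′′′(0) = -5
Then c_k = q^(k)(0)/k! gives each Taylor coefficient.

-5*w^3/6 + w^2 - w + 1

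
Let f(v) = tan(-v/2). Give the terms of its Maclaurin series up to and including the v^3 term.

-v^3/24 - v/2

f(0) = 0
f′(0) = -1/2
f′′(0) = 0
f′′′(0) = -1/4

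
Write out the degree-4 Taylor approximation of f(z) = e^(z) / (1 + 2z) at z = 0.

Multiply the two series term by term and collect like powers.
[z^0] = 1;  [z^1] = -1;  [z^2] = 5/2;  [z^3] = -29/6;  [z^4] = 233/24.

233*z^4/24 - 29*z^3/6 + 5*z^2/2 - z + 1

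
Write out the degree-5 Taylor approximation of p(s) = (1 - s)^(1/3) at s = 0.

-22*s^5/729 - 10*s^4/243 - 5*s^3/81 - s^2/9 - s/3 + 1

p(0) = 1
p′(0) = -1/3
p′′(0) = -2/9
p′′′(0) = -10/27
p^(4)(0) = -80/81
p^(5)(0) = -880/243
The Taylor polynomial is Σ p^(k)(0)/k! · s^k.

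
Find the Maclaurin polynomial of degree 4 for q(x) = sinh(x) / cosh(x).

-x^3/3 + x

Invert the denominator's series and multiply.
q(0) = 0
q′(0) = 1
q′′(0) = 0
q′′′(0) = -2
q^(4)(0) = 0
The Taylor polynomial is Σ q^(k)(0)/k! · x^k.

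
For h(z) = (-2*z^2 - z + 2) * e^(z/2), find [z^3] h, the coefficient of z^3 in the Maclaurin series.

Shift and add copies of the series according to the polynomial's terms.
h(0) = 2
h′(0) = 0
h′′(0) = -9/2
h′′′(0) = -13/2

-13/12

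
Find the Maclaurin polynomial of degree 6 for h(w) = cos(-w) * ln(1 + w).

Expand each factor separately, then convolve coefficients.
[w^0] = 0;  [w^1] = 1;  [w^2] = -1/2;  [w^3] = -1/6;  [w^4] = 0;  [w^5] = 3/40;  [w^6] = -1/16.

-w^6/16 + 3*w^5/40 - w^3/6 - w^2/2 + w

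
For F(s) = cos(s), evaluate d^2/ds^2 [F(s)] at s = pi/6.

-sqrt(3)/2

Use the known series and substitute for the argument.
The coefficient of (s - pi/6)^2 in the expansion is -sqrt(3)/4, so F′′(pi/6) = 2! * (-sqrt(3)/4) = -sqrt(3)/2.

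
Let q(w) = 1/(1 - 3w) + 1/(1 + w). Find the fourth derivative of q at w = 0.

1968

Add the two expansions coefficient-wise.
The coefficient of w^4 in the expansion is 82, so q^(4)(0) = 4! * (82) = 1968.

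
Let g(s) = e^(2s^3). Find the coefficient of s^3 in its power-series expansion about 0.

[s^0] = 1;  [s^1] = 0;  [s^2] = 0;  [s^3] = 2.

2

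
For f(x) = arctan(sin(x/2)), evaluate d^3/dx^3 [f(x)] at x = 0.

-3/8

Compose series: expand the inner function first, then feed it into the outer expansion.
The coefficient of x^3 in the expansion is -1/16, so f′′′(0) = 3! * (-1/16) = -3/8.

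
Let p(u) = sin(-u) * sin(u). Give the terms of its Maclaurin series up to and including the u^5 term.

Take the Cauchy product of the two expansions.
p(0) = 0
p′(0) = 0
p′′(0) = -2
p′′′(0) = 0
p^(4)(0) = 8
p^(5)(0) = 0

u^4/3 - u^2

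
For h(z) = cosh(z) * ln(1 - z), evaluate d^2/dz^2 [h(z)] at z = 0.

-1

Take the Cauchy product of the two expansions.
From the series, [z^2] h = -1/2; multiply by 2! = 2 to get -1.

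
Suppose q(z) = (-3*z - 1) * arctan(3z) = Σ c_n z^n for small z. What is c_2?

-9

Multiply each power in the prefactor through the base expansion.
q(0) = 0
q′(0) = -3
q′′(0) = -18
So c_2 = q′′(0)/2! = -9.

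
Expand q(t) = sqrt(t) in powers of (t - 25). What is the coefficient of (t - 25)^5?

q(25) = 5
q′(25) = 1/10
q′′(25) = -1/500
q′′′(25) = 3/25000
q^(4)(25) = -3/250000
q^(5)(25) = 21/12500000

7/500000000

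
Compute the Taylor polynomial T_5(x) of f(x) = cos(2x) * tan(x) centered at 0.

2*x^5/15 - 5*x^3/3 + x

Multiply the two series term by term and collect like powers.
[x^0] = 0;  [x^1] = 1;  [x^2] = 0;  [x^3] = -5/3;  [x^4] = 0;  [x^5] = 2/15.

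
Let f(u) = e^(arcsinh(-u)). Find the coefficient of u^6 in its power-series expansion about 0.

Substitute the inner expansion into the outer series and collect powers.
f(0) = 1
f′(0) = -1
f′′(0) = 1
f′′′(0) = 0
f^(4)(0) = -3
f^(5)(0) = 0
f^(6)(0) = 45
Then c_k = f^(k)(0)/k! gives each Taylor coefficient.

1/16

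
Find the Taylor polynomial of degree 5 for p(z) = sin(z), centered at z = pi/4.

sqrt(2)*(z - pi/4)^5/240 + sqrt(2)*(z - pi/4)^4/48 - sqrt(2)*(z - pi/4)^3/12 - sqrt(2)*(z - pi/4)^2/4 + sqrt(2)*(z - pi/4)/2 + sqrt(2)/2

Use the known series and substitute for the argument.
[(z - pi/4)^0] = sqrt(2)/2;  [(z - pi/4)^1] = sqrt(2)/2;  [(z - pi/4)^2] = -sqrt(2)/4;  [(z - pi/4)^3] = -sqrt(2)/12;  [(z - pi/4)^4] = sqrt(2)/48;  [(z - pi/4)^5] = sqrt(2)/240.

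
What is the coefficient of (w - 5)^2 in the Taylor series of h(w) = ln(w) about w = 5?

[(w - 5)^0] = ln(5);  [(w - 5)^1] = 1/5;  [(w - 5)^2] = -1/50.

-1/50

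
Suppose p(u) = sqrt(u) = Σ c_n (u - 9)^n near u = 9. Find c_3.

p(9) = 3
p′(9) = 1/6
p′′(9) = -1/108
p′′′(9) = 1/648
Dividing each by k! gives the coefficients c_0, ..., c_3.

1/3888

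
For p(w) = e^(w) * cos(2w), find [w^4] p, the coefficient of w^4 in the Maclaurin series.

-7/24

Write out both Maclaurin series and multiply, keeping only the needed powers.
p(0) = 1
p′(0) = 1
p′′(0) = -3
p′′′(0) = -11
p^(4)(0) = -7
The Taylor polynomial is Σ p^(k)(0)/k! · w^k.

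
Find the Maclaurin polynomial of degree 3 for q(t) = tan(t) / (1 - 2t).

Write out both Maclaurin series and multiply, keeping only the needed powers.
[t^0] = 0;  [t^1] = 1;  [t^2] = 2;  [t^3] = 13/3.

13*t^3/3 + 2*t^2 + t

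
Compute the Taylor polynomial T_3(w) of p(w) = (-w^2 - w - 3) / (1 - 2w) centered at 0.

-30*w^3 - 15*w^2 - 7*w - 3

Distribute the polynomial across the series and collect like powers.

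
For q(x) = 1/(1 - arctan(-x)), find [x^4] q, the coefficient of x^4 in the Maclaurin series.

Plug the Maclaurin series of the inner function into that of the outer and collect terms.
[x^0] = 1;  [x^1] = -1;  [x^2] = 1;  [x^3] = -2/3;  [x^4] = 1/3.

1/3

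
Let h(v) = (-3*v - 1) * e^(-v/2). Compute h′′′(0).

Distribute the polynomial across the series and collect like powers.
The coefficient of v^3 in the expansion is -17/48, so h′′′(0) = 3! * (-17/48) = -17/8.

-17/8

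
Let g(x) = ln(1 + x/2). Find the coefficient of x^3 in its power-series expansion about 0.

1/24

[x^0] = 0;  [x^1] = 1/2;  [x^2] = -1/8;  [x^3] = 1/24.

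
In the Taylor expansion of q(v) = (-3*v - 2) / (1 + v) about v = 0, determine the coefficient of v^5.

Distribute the polynomial across the series and collect like powers.
q(0) = -2
q′(0) = -1
q′′(0) = 2
q′′′(0) = -6
q^(4)(0) = 24
q^(5)(0) = -120
Then c_k = q^(k)(0)/k! gives each Taylor coefficient.

-1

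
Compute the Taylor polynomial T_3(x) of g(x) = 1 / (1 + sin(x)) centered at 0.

-5*x^3/6 + x^2 - x + 1

Expand as Σ (-1)^k u^k with u equal to the inner function's series.
g(0) = 1
g′(0) = -1
g′′(0) = 2
g′′′(0) = -5
The Taylor polynomial is Σ g^(k)(0)/k! · x^k.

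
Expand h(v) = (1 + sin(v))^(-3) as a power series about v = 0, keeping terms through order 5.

Let u equal the inner series; expand the outer function in u and truncate.
h(0) = 1
h′(0) = -3
h′′(0) = 12
h′′′(0) = -57
h^(4)(0) = 312
h^(5)(0) = -1923

-641*v^5/40 + 13*v^4 - 19*v^3/2 + 6*v^2 - 3*v + 1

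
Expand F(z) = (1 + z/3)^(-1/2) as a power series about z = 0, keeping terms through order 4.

Use the known series and substitute for the argument.
F(0) = 1
F′(0) = -1/6
F′′(0) = 1/12
F′′′(0) = -5/72
F^(4)(0) = 35/432

35*z^4/10368 - 5*z^3/432 + z^2/24 - z/6 + 1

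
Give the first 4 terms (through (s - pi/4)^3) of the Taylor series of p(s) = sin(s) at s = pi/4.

-sqrt(2)*(s - pi/4)^3/12 - sqrt(2)*(s - pi/4)^2/4 + sqrt(2)*(s - pi/4)/2 + sqrt(2)/2

p(pi/4) = sqrt(2)/2
p′(pi/4) = sqrt(2)/2
p′′(pi/4) = -sqrt(2)/2
p′′′(pi/4) = -sqrt(2)/2
Then c_k = p^(k)(pi/4)/k! gives each Taylor coefficient.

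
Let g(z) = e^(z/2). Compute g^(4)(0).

1/16

Use the known series and substitute for the argument.
The coefficient of z^4 in the expansion is 1/384, so g^(4)(0) = 4! * (1/384) = 1/16.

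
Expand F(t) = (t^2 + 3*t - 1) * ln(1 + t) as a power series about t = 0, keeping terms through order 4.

Shift and add copies of the series according to the polynomial's terms.
F(0) = 0
F′(0) = -1
F′′(0) = 7
F′′′(0) = -5
F^(4)(0) = 18

3*t^4/4 - 5*t^3/6 + 7*t^2/2 - t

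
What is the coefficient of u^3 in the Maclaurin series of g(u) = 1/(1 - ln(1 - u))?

Substitute the inner expansion into the outer series and collect powers.
g(0) = 1
g′(0) = -1
g′′(0) = 1
g′′′(0) = -2
The Taylor polynomial is Σ g^(k)(0)/k! · u^k.

-1/3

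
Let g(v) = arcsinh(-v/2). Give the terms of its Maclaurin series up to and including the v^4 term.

v^3/48 - v/2

g(0) = 0
g′(0) = -1/2
g′′(0) = 0
g′′′(0) = 1/8
g^(4)(0) = 0
Dividing each by k! gives the coefficients c_0, ..., c_4.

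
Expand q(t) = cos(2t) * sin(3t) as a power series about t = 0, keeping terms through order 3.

Multiply the two series term by term and collect like powers.
q(0) = 0
q′(0) = 3
q′′(0) = 0
q′′′(0) = -63

-21*t^3/2 + 3*t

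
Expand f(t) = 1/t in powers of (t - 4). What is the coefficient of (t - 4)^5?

Compute the successive derivatives at the expansion point and divide by k!.
So c_5 = f^(5)(4)/5! = -1/4096.

-1/4096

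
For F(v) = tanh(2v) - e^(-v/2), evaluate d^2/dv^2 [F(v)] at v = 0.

-1/4

Expand each term separately and add.
The coefficient of v^2 in the expansion is -1/8, so F′′(0) = 2! * (-1/8) = -1/4.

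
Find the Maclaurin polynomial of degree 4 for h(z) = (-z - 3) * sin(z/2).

z^4/48 + z^3/16 - z^2/2 - 3*z/2

Shift and add copies of the series according to the polynomial's terms.
h(0) = 0
h′(0) = -3/2
h′′(0) = -1
h′′′(0) = 3/8
h^(4)(0) = 1/2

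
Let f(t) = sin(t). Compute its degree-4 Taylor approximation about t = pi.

(t - pi)^3/6 - (t - pi)

f(pi) = 0
f′(pi) = -1
f′′(pi) = 0
f′′′(pi) = 1
f^(4)(pi) = 0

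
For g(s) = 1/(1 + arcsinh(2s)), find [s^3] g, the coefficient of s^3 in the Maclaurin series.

Plug the Maclaurin series of the inner function into that of the outer and collect terms.
g(0) = 1
g′(0) = -2
g′′(0) = 8
g′′′(0) = -40
So c_3 = g′′′(0)/3! = -20/3.

-20/3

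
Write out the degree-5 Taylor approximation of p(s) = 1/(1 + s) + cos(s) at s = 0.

Combine the two series term by term.

-s^5 + 25*s^4/24 - s^3 + s^2/2 - s + 2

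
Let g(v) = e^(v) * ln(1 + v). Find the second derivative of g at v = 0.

Take the Cauchy product of the two expansions.
From the series, [v^2] g = 1/2; multiply by 2! = 2 to get 1.

1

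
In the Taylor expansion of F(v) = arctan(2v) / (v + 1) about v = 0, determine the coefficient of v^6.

-86/15

Multiply the numerator's expansion by the denominator's geometric series.
F(0) = 0
F′(0) = 2
F′′(0) = -4
F′′′(0) = -4
F^(4)(0) = 16
F^(5)(0) = 688
F^(6)(0) = -4128
The Taylor polynomial is Σ F^(k)(0)/k! · v^k.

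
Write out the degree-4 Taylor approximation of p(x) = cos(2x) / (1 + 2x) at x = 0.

26*x^4/3 - 4*x^3 + 2*x^2 - 2*x + 1

Expand each factor separately, then convolve coefficients.
p(0) = 1
p′(0) = -2
p′′(0) = 4
p′′′(0) = -24
p^(4)(0) = 208
Dividing each by k! gives the coefficients c_0, ..., c_4.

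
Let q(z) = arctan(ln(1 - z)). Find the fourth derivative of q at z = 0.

Let u equal the inner series; expand the outer function in u and truncate.
The coefficient of z^4 in the expansion is 1/4, so q^(4)(0) = 4! * (1/4) = 6.

6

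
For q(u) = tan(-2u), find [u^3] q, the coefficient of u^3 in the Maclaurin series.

-8/3

q(0) = 0
q′(0) = -2
q′′(0) = 0
q′′′(0) = -16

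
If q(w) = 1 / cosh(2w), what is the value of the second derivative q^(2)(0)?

Invert the denominator's series and multiply.
From the series, [w^2] q = -2; multiply by 2! = 2 to get -4.

-4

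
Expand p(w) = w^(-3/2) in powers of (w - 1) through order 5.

[(w - 1)^0] = 1;  [(w - 1)^1] = -3/2;  [(w - 1)^2] = 15/8;  [(w - 1)^3] = -35/16;  [(w - 1)^4] = 315/128;  [(w - 1)^5] = -693/256.

-693*(w - 1)^5/256 + 315*(w - 1)^4/128 - 35*(w - 1)^3/16 + 15*(w - 1)^2/8 - 3*(w - 1)/2 + 1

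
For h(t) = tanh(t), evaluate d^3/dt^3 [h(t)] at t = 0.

Compute the successive derivatives at the expansion point and divide by k!.
The coefficient of t^3 in the expansion is -1/3, so h′′′(0) = 3! * (-1/3) = -2.

-2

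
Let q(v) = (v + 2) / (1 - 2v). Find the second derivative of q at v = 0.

20

Shift and add copies of the series according to the polynomial's terms.
The coefficient of v^2 in the expansion is 10, so q′′(0) = 2! * (10) = 20.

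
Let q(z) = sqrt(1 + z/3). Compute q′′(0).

-1/36

The coefficient of z^2 in the expansion is -1/72, so q′′(0) = 2! * (-1/72) = -1/36.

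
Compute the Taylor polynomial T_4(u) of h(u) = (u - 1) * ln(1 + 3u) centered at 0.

Multiply each power in the prefactor through the base expansion.
[u^0] = 0;  [u^1] = -3;  [u^2] = 15/2;  [u^3] = -27/2;  [u^4] = 117/4.

117*u^4/4 - 27*u^3/2 + 15*u^2/2 - 3*u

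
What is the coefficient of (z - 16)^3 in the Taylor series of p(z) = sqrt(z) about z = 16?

1/16384

Use the known series and substitute for the argument.
p(16) = 4
p′(16) = 1/8
p′′(16) = -1/256
p′′′(16) = 3/8192
So c_3 = p′′′(16)/3! = 1/16384.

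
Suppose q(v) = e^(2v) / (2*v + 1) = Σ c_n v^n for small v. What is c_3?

Expand 1/(denominator) as a geometric series and multiply by the numerator's series.
q(0) = 1
q′(0) = 0
q′′(0) = 4
q′′′(0) = -16

-8/3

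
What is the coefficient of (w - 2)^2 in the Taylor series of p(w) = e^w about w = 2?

p(2) = e^(2)
p′(2) = e^(2)
p′′(2) = e^(2)
The Taylor polynomial is Σ p^(k)(2)/k! · (w - 2)^k.

e^(2)/2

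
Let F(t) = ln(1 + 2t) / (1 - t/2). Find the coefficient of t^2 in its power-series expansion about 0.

Write out both Maclaurin series and multiply, keeping only the needed powers.
F(0) = 0
F′(0) = 2
F′′(0) = -2

-1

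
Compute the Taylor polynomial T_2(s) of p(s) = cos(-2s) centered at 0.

1 - 2*s^2

Use the known series and substitute for the argument.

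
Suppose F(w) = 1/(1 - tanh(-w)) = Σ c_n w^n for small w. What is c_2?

Substitute the inner expansion into the outer series and collect powers.
F(0) = 1
F′(0) = -1
F′′(0) = 2
So c_2 = F′′(0)/2! = 1.

1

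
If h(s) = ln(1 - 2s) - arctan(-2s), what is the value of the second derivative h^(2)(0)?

-4

Expand each term separately and add.
From the series, [s^2] h = -2; multiply by 2! = 2 to get -4.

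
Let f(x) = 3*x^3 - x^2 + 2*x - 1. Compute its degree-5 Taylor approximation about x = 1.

Apply the Taylor formula c_k = f^(k)(a)/k!.
f(1) = 3
f′(1) = 9
f′′(1) = 16
f′′′(1) = 18
f^(4)(1) = 0
f^(5)(1) = 0
Dividing each by k! gives the coefficients c_0, ..., c_5.

3*(x - 1)^3 + 8*(x - 1)^2 + 9*(x - 1) + 3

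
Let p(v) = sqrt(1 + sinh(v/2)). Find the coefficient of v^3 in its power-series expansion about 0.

7/384

Compose series: expand the inner function first, then feed it into the outer expansion.
p(0) = 1
p′(0) = 1/4
p′′(0) = -1/16
p′′′(0) = 7/64
So c_3 = p′′′(0)/3! = 7/384.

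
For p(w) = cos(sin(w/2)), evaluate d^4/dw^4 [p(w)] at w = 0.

Plug the Maclaurin series of the inner function into that of the outer and collect terms.
From the series, [w^4] p = 5/384; multiply by 4! = 24 to get 5/16.

5/16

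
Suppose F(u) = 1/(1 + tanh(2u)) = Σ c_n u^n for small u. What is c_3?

Plug the Maclaurin series of the inner function into that of the outer and collect terms.
F(0) = 1
F′(0) = -2
F′′(0) = 8
F′′′(0) = -32

-16/3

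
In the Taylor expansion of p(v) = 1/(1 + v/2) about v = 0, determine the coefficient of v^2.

1/4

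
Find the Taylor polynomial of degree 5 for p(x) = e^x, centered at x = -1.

(x + 1)^5*e^(-1)/120 + (x + 1)^4*e^(-1)/24 + (x + 1)^3*e^(-1)/6 + (x + 1)^2*e^(-1)/2 + (x + 1)*e^(-1) + e^(-1)

p(-1) = e^(-1)
p′(-1) = e^(-1)
p′′(-1) = e^(-1)
p′′′(-1) = e^(-1)
p^(4)(-1) = e^(-1)
p^(5)(-1) = e^(-1)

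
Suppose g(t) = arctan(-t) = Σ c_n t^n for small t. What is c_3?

1/3

Use the known series and substitute for the argument.
g(0) = 0
g′(0) = -1
g′′(0) = 0
g′′′(0) = 2
Then c_k = g^(k)(0)/k! gives each Taylor coefficient.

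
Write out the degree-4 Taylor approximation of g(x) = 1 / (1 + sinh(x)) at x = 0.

Use the geometric series for the reciprocal, then substitute.
[x^0] = 1;  [x^1] = -1;  [x^2] = 1;  [x^3] = -7/6;  [x^4] = 4/3.

4*x^4/3 - 7*x^3/6 + x^2 - x + 1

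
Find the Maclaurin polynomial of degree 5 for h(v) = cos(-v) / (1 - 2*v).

Use 1/(1 - r) = Σ r^k on the denominator, then take the Cauchy product.
[v^0] = 1;  [v^1] = 2;  [v^2] = 7/2;  [v^3] = 7;  [v^4] = 337/24;  [v^5] = 337/12.

337*v^5/12 + 337*v^4/24 + 7*v^3 + 7*v^2/2 + 2*v + 1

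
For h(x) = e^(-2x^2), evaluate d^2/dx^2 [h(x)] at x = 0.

The coefficient of x^2 in the expansion is -2, so h′′(0) = 2! * (-2) = -4.

-4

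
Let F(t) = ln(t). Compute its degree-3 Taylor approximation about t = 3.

(t - 3)^3/81 - (t - 3)^2/18 + (t - 3)/3 + ln(3)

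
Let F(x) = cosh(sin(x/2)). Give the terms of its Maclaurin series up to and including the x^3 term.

Compose series: expand the inner function first, then feed it into the outer expansion.
F(0) = 1
F′(0) = 0
F′′(0) = 1/4
F′′′(0) = 0
The Taylor polynomial is Σ F^(k)(0)/k! · x^k.

x^2/8 + 1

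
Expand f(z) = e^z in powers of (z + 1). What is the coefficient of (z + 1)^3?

f(-1) = e^(-1)
f′(-1) = e^(-1)
f′′(-1) = e^(-1)
f′′′(-1) = e^(-1)
The Taylor polynomial is Σ f^(k)(-1)/k! · (z + 1)^k.

e^(-1)/6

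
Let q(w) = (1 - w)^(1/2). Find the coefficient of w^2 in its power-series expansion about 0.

-1/8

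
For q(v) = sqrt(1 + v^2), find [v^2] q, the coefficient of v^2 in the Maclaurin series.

1/2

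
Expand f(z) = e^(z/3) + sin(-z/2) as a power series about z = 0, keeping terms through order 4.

Expand each term separately and add.
f(0) = 1
f′(0) = -1/6
f′′(0) = 1/9
f′′′(0) = 35/216
f^(4)(0) = 1/81
Then c_k = f^(k)(0)/k! gives each Taylor coefficient.

z^4/1944 + 35*z^3/1296 + z^2/18 - z/6 + 1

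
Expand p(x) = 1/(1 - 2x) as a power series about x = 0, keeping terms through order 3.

8*x^3 + 4*x^2 + 2*x + 1

p(0) = 1
p′(0) = 2
p′′(0) = 8
p′′′(0) = 48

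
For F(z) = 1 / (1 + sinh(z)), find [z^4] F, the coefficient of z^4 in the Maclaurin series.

4/3

Write 1/(1+u) = 1 - u + u^2 - u^3 + ... and substitute the series for u.
F(0) = 1
F′(0) = -1
F′′(0) = 2
F′′′(0) = -7
F^(4)(0) = 32
So c_4 = F^(4)(0)/4! = 4/3.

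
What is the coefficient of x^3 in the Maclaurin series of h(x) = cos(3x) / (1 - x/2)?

Multiply the two series term by term and collect like powers.
[x^0] = 1;  [x^1] = 1/2;  [x^2] = -17/4;  [x^3] = -17/8.
So c_3 = h′′′(0)/3! = -17/8.

-17/8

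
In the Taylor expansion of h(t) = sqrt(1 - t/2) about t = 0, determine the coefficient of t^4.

-5/2048

Apply the Taylor formula c_k = f^(k)(a)/k!.
h(0) = 1
h′(0) = -1/4
h′′(0) = -1/16
h′′′(0) = -3/64
h^(4)(0) = -15/256
Then c_k = h^(k)(0)/k! gives each Taylor coefficient.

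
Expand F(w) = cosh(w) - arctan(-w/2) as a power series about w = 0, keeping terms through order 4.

w^4/24 - w^3/24 + w^2/2 + w/2 + 1

Add the two expansions coefficient-wise.
F(0) = 1
F′(0) = 1/2
F′′(0) = 1
F′′′(0) = -1/4
F^(4)(0) = 1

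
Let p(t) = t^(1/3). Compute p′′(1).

-2/9

Use the known series and substitute for the argument.
The coefficient of (t - 1)^2 in the expansion is -1/9, so p′′(1) = 2! * (-1/9) = -2/9.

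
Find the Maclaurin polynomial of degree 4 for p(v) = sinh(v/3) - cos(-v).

-v^4/24 + v^3/162 + v^2/2 + v/3 - 1

Combine the two series term by term.
[v^0] = -1;  [v^1] = 1/3;  [v^2] = 1/2;  [v^3] = 1/162;  [v^4] = -1/24.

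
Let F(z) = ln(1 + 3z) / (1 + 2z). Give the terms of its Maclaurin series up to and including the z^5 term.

Write out both Maclaurin series and multiply, keeping only the needed powers.
[z^0] = 0;  [z^1] = 3;  [z^2] = -21/2;  [z^3] = 30;  [z^4] = -321/4;  [z^5] = 2091/10.

2091*z^5/10 - 321*z^4/4 + 30*z^3 - 21*z^2/2 + 3*z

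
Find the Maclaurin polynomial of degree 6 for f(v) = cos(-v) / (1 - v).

Use 1/(1 - r) = Σ r^k on the denominator, then take the Cauchy product.
f(0) = 1
f′(0) = 1
f′′(0) = 1
f′′′(0) = 3
f^(4)(0) = 13
f^(5)(0) = 65
f^(6)(0) = 389

389*v^6/720 + 13*v^5/24 + 13*v^4/24 + v^3/2 + v^2/2 + v + 1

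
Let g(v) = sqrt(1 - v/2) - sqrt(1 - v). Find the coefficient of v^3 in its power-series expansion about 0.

Add the two expansions coefficient-wise.
g(0) = 0
g′(0) = 1/4
g′′(0) = 3/16
g′′′(0) = 21/64
So c_3 = g′′′(0)/3! = 7/128.

7/128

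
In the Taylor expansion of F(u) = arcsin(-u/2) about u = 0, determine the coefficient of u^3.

-1/48

[u^0] = 0;  [u^1] = -1/2;  [u^2] = 0;  [u^3] = -1/48.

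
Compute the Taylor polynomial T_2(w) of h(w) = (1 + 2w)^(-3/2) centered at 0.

Compute the successive derivatives at the expansion point and divide by k!.
h(0) = 1
h′(0) = -3
h′′(0) = 15

15*w^2/2 - 3*w + 1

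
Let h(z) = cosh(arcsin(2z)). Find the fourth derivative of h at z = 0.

Plug the Maclaurin series of the inner function into that of the outer and collect terms.
The coefficient of z^4 in the expansion is 10/3, so h^(4)(0) = 4! * (10/3) = 80.

80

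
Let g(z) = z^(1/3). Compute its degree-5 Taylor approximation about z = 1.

22*(z - 1)^5/729 - 10*(z - 1)^4/243 + 5*(z - 1)^3/81 - (z - 1)^2/9 + (z - 1)/3 + 1

g(1) = 1
g′(1) = 1/3
g′′(1) = -2/9
g′′′(1) = 10/27
g^(4)(1) = -80/81
g^(5)(1) = 880/243
Then c_k = g^(k)(1)/k! gives each Taylor coefficient.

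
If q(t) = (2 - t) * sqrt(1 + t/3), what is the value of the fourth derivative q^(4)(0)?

-17/216

Shift and add copies of the series according to the polynomial's terms.
From the series, [t^4] q = -17/5184; multiply by 4! = 24 to get -17/216.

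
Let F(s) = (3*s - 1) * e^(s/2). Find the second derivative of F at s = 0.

Multiply each power in the prefactor through the base expansion.
The coefficient of s^2 in the expansion is 11/8, so F′′(0) = 2! * (11/8) = 11/4.

11/4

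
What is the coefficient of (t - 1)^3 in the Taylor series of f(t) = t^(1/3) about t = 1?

[(t - 1)^0] = 1;  [(t - 1)^1] = 1/3;  [(t - 1)^2] = -1/9;  [(t - 1)^3] = 5/81.

5/81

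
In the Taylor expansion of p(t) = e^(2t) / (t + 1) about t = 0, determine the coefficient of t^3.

Expand 1/(denominator) as a geometric series and multiply by the numerator's series.
So c_3 = p′′′(0)/3! = 1/3.

1/3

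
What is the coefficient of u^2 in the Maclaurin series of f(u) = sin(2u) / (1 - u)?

2

Expand each factor separately, then convolve coefficients.
So c_2 = f′′(0)/2! = 2.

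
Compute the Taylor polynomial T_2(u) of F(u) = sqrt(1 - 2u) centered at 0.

-u^2/2 - u + 1

Use the known series and substitute for the argument.
F(0) = 1
F′(0) = -1
F′′(0) = -1
The Taylor polynomial is Σ F^(k)(0)/k! · u^k.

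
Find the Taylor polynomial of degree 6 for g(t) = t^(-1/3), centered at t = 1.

Apply the Taylor formula c_k = f^(k)(a)/k!.
[(t - 1)^0] = 1;  [(t - 1)^1] = -1/3;  [(t - 1)^2] = 2/9;  [(t - 1)^3] = -14/81;  [(t - 1)^4] = 35/243;  [(t - 1)^5] = -91/729;  [(t - 1)^6] = 728/6561.

728*(t - 1)^6/6561 - 91*(t - 1)^5/729 + 35*(t - 1)^4/243 - 14*(t - 1)^3/81 + 2*(t - 1)^2/9 - (t - 1)/3 + 1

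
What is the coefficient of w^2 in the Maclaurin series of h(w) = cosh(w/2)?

1/8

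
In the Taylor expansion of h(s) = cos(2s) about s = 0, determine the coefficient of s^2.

Use the known series and substitute for the argument.
[s^0] = 1;  [s^1] = 0;  [s^2] = -2.

-2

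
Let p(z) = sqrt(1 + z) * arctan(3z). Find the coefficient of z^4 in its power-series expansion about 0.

-69/16

Expand each factor separately, then convolve coefficients.
p(0) = 0
p′(0) = 3
p′′(0) = 3
p′′′(0) = -225/4
p^(4)(0) = -207/2
The Taylor polynomial is Σ p^(k)(0)/k! · z^k.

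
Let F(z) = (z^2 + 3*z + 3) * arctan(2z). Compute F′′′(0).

Distribute the polynomial across the series and collect like powers.
The coefficient of z^3 in the expansion is -6, so F′′′(0) = 3! * (-6) = -36.

-36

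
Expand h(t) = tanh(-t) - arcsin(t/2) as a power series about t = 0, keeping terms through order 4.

5*t^3/16 - 3*t/2

Combine the two series term by term.
h(0) = 0
h′(0) = -3/2
h′′(0) = 0
h′′′(0) = 15/8
h^(4)(0) = 0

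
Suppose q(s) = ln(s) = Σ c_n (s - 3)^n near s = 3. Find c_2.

-1/18

[(s - 3)^0] = ln(3);  [(s - 3)^1] = 1/3;  [(s - 3)^2] = -1/18.
So c_2 = q′′(3)/2! = -1/18.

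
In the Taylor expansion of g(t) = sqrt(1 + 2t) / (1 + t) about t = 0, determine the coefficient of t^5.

Expand each factor separately, then convolve coefficients.
[t^0] = 1;  [t^1] = 0;  [t^2] = -1/2;  [t^3] = 1;  [t^4] = -13/8;  [t^5] = 5/2.
So c_5 = g^(5)(0)/5! = 5/2.

5/2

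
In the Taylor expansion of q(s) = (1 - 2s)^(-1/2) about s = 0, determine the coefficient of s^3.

Differentiate repeatedly and evaluate at the center.
q(0) = 1
q′(0) = 1
q′′(0) = 3
q′′′(0) = 15
So c_3 = q′′′(0)/3! = 5/2.

5/2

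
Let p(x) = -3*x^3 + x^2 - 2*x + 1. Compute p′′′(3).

The coefficient of (x - 3)^3 in the expansion is -3, so p′′′(3) = 3! * (-3) = -18.

-18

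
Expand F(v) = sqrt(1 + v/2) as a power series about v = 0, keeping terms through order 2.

F(0) = 1
F′(0) = 1/4
F′′(0) = -1/16

-v^2/32 + v/4 + 1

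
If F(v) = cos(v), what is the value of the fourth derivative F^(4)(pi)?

-1

From the series, [(v - pi)^4] F = -1/24; multiply by 4! = 24 to get -1.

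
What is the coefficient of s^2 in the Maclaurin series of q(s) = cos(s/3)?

-1/18

q(0) = 1
q′(0) = 0
q′′(0) = -1/9
So c_2 = q′′(0)/2! = -1/18.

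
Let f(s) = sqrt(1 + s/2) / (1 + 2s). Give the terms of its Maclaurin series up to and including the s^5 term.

Expand each factor separately, then convolve coefficients.
f(0) = 1
f′(0) = -7/4
f′′(0) = 111/16
f′′′(0) = -2661/64
f^(4)(0) = 85137/256
f^(5)(0) = -3405375/1024

-227025*s^5/8192 + 28379*s^4/2048 - 887*s^3/128 + 111*s^2/32 - 7*s/4 + 1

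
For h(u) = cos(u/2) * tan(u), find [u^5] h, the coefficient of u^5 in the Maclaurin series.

Write out both Maclaurin series and multiply, keeping only the needed powers.
So c_5 = h^(5)(0)/5! = 181/1920.

181/1920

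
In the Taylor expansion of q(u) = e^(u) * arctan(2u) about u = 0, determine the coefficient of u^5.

103/20

Take the Cauchy product of the two expansions.
[u^0] = 0;  [u^1] = 2;  [u^2] = 2;  [u^3] = -5/3;  [u^4] = -7/3;  [u^5] = 103/20.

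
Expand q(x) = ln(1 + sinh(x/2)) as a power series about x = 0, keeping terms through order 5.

3*x^5/256 - 5*x^4/192 + x^3/16 - x^2/8 + x/2

Plug the Maclaurin series of the inner function into that of the outer and collect terms.
[x^0] = 0;  [x^1] = 1/2;  [x^2] = -1/8;  [x^3] = 1/16;  [x^4] = -5/192;  [x^5] = 3/256.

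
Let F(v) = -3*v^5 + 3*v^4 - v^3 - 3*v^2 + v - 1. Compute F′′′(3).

-1410

The coefficient of (v - 3)^3 in the expansion is -235, so F′′′(3) = 3! * (-235) = -1410.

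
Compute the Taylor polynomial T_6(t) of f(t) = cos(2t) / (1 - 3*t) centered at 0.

Multiply the numerator's expansion by the denominator's geometric series.
f(0) = 1
f′(0) = 3
f′′(0) = 14
f′′′(0) = 126
f^(4)(0) = 1528
f^(5)(0) = 22920
f^(6)(0) = 412496

25781*t^6/45 + 191*t^5 + 191*t^4/3 + 21*t^3 + 7*t^2 + 3*t + 1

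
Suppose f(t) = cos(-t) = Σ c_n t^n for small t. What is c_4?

1/24

f(0) = 1
f′(0) = 0
f′′(0) = -1
f′′′(0) = 0
f^(4)(0) = 1
So c_4 = f^(4)(0)/4! = 1/24.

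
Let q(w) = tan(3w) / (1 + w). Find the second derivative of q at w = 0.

-6

Take the Cauchy product of the two expansions.
The coefficient of w^2 in the expansion is -3, so q′′(0) = 2! * (-3) = -6.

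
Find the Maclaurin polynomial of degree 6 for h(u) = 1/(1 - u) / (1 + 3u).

547*u^6 - 182*u^5 + 61*u^4 - 20*u^3 + 7*u^2 - 2*u + 1

Expand each factor separately, then convolve coefficients.
[u^0] = 1;  [u^1] = -2;  [u^2] = 7;  [u^3] = -20;  [u^4] = 61;  [u^5] = -182;  [u^6] = 547.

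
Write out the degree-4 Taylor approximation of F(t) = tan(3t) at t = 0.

9*t^3 + 3*t

[t^0] = 0;  [t^1] = 3;  [t^2] = 0;  [t^3] = 9;  [t^4] = 0.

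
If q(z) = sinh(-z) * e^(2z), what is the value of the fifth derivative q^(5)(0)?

Take the Cauchy product of the two expansions.
The coefficient of z^5 in the expansion is -121/120, so q^(5)(0) = 5! * (-121/120) = -121.

-121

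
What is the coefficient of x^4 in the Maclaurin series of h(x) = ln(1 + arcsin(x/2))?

Compose series: expand the inner function first, then feed it into the outer expansion.
h(0) = 0
h′(0) = 1/2
h′′(0) = -1/4
h′′′(0) = 3/8
h^(4)(0) = -5/8

-5/192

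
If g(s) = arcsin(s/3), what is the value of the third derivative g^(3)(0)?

Apply the Taylor formula c_k = f^(k)(a)/k!.
The coefficient of s^3 in the expansion is 1/162, so g′′′(0) = 3! * (1/162) = 1/27.

1/27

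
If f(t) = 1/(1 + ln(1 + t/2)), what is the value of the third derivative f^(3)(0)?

Substitute the inner expansion into the outer series and collect powers.
From the series, [t^3] f = -7/24; multiply by 3! = 6 to get -7/4.

-7/4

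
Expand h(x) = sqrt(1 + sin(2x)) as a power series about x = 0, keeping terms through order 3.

-x^3/6 - x^2/2 + x + 1

Let u equal the inner series; expand the outer function in u and truncate.
h(0) = 1
h′(0) = 1
h′′(0) = -1
h′′′(0) = -1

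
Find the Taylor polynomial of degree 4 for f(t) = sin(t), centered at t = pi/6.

f(pi/6) = 1/2
f′(pi/6) = sqrt(3)/2
f′′(pi/6) = -1/2
f′′′(pi/6) = -sqrt(3)/2
f^(4)(pi/6) = 1/2

(t - pi/6)^4/48 - sqrt(3)*(t - pi/6)^3/12 - (t - pi/6)^2/4 + sqrt(3)*(t - pi/6)/2 + 1/2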